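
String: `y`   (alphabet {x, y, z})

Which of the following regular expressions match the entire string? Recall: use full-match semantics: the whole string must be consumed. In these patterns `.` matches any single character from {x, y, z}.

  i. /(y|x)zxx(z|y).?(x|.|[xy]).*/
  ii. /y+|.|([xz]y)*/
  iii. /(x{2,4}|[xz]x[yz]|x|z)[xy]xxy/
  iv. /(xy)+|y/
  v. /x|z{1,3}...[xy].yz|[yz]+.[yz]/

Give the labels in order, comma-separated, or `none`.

ii, iv

i → no match
ii → match
iii → no match — must end with `xxy`
iv → match
v → no match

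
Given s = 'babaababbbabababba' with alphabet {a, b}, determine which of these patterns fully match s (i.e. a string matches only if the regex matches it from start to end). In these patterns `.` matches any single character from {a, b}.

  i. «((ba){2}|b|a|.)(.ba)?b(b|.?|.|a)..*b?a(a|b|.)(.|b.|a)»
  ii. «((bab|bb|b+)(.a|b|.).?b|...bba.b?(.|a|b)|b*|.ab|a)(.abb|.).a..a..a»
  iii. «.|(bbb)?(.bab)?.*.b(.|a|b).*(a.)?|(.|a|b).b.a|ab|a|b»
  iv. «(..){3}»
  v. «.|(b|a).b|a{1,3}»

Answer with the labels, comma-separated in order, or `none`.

i → match
ii → no match
iii → match
iv → no match
v → no match

i, iii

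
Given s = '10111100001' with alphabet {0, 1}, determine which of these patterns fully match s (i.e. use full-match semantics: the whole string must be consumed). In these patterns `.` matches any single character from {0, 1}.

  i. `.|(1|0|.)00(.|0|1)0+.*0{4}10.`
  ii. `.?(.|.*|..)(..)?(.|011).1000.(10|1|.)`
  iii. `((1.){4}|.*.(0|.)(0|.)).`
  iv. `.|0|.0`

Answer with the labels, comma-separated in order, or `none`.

i → no match
ii → match
iii → match
iv → no match

ii, iii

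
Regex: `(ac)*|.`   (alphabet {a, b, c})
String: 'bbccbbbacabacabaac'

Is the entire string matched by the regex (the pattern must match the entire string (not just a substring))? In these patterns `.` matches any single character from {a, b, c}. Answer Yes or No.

No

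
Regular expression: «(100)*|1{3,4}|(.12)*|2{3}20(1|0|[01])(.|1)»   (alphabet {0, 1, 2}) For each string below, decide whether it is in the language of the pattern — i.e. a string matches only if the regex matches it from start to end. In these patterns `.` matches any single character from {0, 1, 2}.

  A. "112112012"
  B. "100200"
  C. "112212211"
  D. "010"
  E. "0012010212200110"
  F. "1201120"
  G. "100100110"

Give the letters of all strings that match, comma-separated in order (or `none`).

A

A → match
B → no match
C → no match
D → no match
E → no match
F → no match
G → no match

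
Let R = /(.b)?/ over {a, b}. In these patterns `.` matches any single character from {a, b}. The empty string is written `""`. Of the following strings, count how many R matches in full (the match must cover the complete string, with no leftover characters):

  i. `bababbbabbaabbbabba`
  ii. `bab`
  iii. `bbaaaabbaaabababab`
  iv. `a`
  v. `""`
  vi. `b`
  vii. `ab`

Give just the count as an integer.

2

i → no match
ii → no match
iii → no match
iv → no match
v → match
vi → no match
vii → match
Total matched: 2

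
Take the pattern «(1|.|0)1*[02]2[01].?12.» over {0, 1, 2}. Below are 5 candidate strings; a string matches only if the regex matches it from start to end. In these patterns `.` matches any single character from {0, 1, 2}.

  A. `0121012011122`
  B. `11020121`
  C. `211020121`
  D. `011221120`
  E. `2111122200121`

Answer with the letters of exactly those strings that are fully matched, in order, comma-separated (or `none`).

A → no match
B → match
C → match
D → match
E → no match

B, C, D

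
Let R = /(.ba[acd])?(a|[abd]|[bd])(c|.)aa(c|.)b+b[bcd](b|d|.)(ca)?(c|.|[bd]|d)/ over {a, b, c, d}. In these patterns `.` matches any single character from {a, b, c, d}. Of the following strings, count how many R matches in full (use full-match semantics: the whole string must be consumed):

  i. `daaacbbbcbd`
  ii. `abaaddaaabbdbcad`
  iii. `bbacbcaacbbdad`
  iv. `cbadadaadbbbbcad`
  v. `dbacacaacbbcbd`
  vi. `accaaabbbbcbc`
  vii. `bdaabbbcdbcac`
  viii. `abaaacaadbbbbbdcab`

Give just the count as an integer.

6

i → match
ii → match
iii → match
iv → match
v → match
vi → no match
vii → no match
viii → match
Total matched: 6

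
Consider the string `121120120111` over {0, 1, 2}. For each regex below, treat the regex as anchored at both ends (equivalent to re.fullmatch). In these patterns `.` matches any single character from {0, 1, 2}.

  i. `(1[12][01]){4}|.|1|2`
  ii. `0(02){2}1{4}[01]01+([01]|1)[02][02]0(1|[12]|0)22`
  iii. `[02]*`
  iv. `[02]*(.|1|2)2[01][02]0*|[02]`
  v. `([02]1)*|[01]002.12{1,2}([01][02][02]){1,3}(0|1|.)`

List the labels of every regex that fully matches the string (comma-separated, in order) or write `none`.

i → match
ii → no match — must start with `002`
iii → no match
iv → no match
v → no match

i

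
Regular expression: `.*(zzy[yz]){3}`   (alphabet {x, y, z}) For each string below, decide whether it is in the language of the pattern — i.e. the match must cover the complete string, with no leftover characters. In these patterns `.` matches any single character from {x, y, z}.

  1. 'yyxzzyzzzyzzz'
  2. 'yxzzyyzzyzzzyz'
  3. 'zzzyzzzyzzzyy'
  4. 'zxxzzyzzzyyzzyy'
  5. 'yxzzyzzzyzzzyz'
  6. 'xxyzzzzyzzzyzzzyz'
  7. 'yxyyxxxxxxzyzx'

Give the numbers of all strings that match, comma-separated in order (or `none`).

1 → no match
2 → match
3 → match
4 → match
5 → match
6 → match
7 → no match

2, 3, 4, 5, 6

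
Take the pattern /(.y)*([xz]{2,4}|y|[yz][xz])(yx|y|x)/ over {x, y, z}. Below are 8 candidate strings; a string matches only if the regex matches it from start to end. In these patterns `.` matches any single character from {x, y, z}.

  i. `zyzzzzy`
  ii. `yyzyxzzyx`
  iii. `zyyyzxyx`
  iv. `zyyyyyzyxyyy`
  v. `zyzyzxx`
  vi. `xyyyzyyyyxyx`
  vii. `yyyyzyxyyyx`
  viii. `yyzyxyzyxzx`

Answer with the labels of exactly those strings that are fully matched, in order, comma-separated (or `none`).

i → match
ii → match
iii → match
iv → match
v → match
vi → match
vii → match
viii → match

i, ii, iii, iv, v, vi, vii, viii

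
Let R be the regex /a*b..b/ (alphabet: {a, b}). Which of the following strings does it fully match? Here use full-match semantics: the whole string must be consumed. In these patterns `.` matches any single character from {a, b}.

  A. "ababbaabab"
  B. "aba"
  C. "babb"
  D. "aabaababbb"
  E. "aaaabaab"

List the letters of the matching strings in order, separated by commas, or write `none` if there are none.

A. "ababbaabab" → no match
B. "aba" → no match — must end with "b"
C. "babb" → match
D. "aabaababbb" → no match
E. "aaaabaab" → match

C, E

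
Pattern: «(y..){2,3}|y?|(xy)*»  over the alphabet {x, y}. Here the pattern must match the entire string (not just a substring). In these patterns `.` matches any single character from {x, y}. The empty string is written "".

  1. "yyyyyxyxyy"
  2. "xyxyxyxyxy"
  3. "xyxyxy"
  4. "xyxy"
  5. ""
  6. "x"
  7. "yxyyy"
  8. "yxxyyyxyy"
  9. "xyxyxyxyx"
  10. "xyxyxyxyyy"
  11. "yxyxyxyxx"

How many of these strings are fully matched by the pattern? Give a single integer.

4

1 → no match
2 → match
3 → match
4 → match
5 → match
6 → no match
7 → no match
8 → no match
9 → no match
10 → no match
11 → no match
Total matched: 4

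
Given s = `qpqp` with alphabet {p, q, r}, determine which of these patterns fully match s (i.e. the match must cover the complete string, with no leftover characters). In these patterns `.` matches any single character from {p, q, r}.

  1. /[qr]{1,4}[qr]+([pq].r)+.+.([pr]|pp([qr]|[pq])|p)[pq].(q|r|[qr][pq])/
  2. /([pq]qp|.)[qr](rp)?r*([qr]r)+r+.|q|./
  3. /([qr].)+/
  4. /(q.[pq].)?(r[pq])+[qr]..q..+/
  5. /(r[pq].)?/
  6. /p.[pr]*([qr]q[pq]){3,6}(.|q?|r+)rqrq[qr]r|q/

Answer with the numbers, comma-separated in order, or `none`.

3

1 → no match
2 → no match
3 → match
4 → no match
5 → no match
6 → no match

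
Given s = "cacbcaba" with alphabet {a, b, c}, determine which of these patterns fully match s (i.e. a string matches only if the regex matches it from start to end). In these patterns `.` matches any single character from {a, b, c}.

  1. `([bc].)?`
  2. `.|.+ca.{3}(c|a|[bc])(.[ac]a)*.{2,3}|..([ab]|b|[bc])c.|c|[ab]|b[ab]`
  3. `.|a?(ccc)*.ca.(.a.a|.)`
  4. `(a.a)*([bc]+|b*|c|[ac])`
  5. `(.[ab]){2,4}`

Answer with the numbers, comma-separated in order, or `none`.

1 → no match
2 → no match
3 → no match
4 → no match
5 → match

5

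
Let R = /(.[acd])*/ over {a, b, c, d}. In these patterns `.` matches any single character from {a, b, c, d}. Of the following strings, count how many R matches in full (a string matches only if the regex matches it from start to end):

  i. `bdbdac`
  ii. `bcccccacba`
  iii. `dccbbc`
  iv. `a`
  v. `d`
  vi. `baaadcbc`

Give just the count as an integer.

3

i → match
ii → match
iii → no match
iv → no match
v → no match
vi → match
Total matched: 3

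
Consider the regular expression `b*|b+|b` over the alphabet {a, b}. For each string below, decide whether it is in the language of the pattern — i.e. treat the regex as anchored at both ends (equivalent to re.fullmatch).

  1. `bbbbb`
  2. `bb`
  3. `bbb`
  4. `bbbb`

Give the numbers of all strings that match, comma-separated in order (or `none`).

1. `bbbbb` → match
2. `bb` → match
3. `bbb` → match
4. `bbbb` → match

1, 2, 3, 4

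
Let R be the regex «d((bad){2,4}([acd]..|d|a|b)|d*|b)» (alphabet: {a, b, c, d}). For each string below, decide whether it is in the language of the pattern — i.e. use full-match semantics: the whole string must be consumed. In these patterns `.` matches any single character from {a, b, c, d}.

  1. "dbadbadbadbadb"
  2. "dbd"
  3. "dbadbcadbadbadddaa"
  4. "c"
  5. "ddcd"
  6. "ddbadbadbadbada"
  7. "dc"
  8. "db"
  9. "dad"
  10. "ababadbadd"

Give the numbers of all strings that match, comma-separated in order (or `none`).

1 → match
2 → no match
3 → no match
4 → no match — must start with "d"
5 → no match
6 → no match
7 → no match
8 → match
9 → no match
10 → no match — must start with "d"

1, 8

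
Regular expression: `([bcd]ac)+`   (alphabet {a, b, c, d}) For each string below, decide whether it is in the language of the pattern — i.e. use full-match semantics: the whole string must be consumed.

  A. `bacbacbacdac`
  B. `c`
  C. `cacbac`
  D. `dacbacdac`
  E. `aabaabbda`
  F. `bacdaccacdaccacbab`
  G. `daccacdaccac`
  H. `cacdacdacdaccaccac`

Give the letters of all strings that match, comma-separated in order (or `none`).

A, C, D, G, H

A → match
B → no match — must end with `ac`
C → match
D → match
E → no match — must end with `ac`
F → no match — must end with `ac`
G → match
H → match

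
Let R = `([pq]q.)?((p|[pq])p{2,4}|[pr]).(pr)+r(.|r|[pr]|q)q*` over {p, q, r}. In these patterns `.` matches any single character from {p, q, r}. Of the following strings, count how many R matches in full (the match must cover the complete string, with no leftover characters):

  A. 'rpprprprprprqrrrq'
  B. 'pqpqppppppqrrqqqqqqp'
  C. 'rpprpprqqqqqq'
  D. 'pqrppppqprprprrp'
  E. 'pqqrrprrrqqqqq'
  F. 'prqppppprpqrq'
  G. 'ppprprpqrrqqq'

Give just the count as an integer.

2

A → no match
B → no match
C → no match
D → match
E → match
F → no match
G → no match
Total matched: 2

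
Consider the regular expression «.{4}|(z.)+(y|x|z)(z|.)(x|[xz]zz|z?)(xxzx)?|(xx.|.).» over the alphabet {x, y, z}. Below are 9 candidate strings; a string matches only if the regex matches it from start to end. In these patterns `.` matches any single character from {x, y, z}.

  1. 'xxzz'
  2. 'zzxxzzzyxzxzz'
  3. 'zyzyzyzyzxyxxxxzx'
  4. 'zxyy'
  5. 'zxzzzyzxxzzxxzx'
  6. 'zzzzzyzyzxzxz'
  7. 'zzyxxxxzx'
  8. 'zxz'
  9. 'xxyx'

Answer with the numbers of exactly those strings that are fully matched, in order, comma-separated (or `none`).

1 → match
2 → no match
3 → match
4 → match
5 → match
6 → match
7 → match
8 → no match
9 → match

1, 3, 4, 5, 6, 7, 9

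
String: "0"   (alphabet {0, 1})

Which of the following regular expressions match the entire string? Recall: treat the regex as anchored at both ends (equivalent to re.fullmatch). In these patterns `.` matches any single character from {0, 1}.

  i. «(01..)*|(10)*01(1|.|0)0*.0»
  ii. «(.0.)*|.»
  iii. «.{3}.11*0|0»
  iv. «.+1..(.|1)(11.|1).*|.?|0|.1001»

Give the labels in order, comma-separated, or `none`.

i → no match
ii → match
iii → match
iv → match

ii, iii, iv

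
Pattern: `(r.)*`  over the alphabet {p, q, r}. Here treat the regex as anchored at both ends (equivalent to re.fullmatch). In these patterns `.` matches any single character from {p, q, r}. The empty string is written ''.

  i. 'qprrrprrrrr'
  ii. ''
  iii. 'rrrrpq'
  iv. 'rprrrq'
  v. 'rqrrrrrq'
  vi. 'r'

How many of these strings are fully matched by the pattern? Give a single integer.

3

i → no match
ii → match
iii → no match
iv → match
v → match
vi → no match
Total matched: 3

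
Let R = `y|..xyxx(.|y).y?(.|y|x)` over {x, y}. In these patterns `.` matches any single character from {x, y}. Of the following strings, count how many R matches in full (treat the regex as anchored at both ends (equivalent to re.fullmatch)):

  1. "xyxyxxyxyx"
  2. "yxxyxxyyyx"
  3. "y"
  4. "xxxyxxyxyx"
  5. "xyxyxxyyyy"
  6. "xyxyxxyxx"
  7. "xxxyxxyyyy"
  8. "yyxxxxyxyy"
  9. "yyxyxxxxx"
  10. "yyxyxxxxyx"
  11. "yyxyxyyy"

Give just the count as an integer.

9

1 → match
2 → match
3 → match
4 → match
5 → match
6 → match
7 → match
8 → no match
9 → match
10 → match
11 → no match
Total matched: 9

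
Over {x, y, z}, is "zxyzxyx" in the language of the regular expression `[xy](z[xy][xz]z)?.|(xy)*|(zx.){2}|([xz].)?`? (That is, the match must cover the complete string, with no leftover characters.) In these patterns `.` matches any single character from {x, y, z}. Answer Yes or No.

No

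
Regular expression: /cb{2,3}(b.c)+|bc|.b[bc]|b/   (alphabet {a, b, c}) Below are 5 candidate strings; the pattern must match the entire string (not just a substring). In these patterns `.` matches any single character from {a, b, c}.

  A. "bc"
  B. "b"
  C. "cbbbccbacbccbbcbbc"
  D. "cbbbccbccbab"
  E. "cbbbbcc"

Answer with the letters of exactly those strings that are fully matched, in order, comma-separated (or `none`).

A → match
B → match
C → match
D → no match
E → match

A, B, C, E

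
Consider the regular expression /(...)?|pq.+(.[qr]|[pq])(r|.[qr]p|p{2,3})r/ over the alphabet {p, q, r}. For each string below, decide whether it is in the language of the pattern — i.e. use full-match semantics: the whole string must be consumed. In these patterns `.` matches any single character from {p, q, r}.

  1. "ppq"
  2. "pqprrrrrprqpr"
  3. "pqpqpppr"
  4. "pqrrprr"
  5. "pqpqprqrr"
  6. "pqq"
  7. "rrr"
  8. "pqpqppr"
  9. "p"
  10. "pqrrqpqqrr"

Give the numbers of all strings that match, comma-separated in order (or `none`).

1, 2, 3, 4, 5, 6, 7, 8, 10

1. "ppq" → match
2 → match
3. "pqpqpppr" → match
4. "pqrrprr" → match
5. "pqpqprqrr" → match
6. "pqq" → match
7. "rrr" → match
8. "pqpqppr" → match
9. "p" → no match
10. "pqrrqpqqrr" → match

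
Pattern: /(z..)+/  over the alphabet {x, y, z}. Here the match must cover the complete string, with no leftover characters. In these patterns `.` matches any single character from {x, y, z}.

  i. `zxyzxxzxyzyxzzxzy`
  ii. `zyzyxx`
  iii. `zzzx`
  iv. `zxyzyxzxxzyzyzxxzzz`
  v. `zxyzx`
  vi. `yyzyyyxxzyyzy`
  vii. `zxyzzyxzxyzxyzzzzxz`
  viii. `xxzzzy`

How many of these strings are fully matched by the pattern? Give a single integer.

0

i → no match
ii. `zyzyxx` → no match
iii. `zzzx` → no match
iv → no match
v. `zxyzx` → no match
vi → no match — must start with `z`
vii → no match
viii. `xxzzzy` → no match — must start with `z`
Total matched: 0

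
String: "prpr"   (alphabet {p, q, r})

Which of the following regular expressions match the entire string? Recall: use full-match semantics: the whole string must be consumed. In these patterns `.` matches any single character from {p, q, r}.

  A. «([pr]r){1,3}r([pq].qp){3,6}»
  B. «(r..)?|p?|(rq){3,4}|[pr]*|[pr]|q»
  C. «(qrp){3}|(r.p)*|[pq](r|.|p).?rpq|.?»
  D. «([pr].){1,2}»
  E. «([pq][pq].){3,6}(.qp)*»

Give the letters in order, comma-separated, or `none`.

B, D

A → no match — must end with "qp"
B → match
C → no match
D → match
E → no match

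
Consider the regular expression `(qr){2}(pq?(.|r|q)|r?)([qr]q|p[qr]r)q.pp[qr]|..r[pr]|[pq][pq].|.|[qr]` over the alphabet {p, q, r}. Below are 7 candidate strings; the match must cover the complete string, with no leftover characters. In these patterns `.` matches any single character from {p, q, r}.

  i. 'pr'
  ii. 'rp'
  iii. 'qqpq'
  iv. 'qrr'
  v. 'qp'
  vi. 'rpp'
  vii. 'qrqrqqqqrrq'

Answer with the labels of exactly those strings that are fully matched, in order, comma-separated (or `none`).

none

i → no match
ii → no match
iii → no match
iv → no match
v → no match
vi → no match
vii → no match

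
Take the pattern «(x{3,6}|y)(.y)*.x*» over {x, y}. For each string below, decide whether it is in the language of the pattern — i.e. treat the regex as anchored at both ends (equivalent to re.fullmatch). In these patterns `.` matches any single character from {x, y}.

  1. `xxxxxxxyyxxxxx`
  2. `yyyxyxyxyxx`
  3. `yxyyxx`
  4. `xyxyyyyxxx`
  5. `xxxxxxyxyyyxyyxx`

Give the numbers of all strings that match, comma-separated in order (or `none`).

1, 2, 3, 5

1 → match
2. `yyyxyxyxyxx` → match
3. `yxyyxx` → match
4. `xyxyyyyxxx` → no match
5 → match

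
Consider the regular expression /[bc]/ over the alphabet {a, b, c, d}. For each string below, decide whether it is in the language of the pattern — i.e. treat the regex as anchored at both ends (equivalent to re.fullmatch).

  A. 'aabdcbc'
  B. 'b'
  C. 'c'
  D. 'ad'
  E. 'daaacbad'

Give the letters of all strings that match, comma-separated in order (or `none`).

A. 'aabdcbc' → no match
B. 'b' → match
C. 'c' → match
D. 'ad' → no match
E. 'daaacbad' → no match

B, C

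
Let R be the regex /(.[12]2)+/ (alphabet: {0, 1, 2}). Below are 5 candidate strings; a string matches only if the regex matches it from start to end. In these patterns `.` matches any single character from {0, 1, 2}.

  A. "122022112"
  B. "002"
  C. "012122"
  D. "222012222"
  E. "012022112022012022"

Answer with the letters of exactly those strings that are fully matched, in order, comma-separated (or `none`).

A → match
B → no match
C → match
D → match
E → match

A, C, D, E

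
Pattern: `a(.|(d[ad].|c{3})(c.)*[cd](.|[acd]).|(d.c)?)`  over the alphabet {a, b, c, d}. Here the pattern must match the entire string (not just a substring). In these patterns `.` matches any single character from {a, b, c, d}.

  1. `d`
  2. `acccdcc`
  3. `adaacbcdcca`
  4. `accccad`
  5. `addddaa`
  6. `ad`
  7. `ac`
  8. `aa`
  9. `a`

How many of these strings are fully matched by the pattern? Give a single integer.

1 → no match — must start with `a`
2 → match
3 → match
4 → match
5 → match
6 → match
7 → match
8 → match
9 → match
Total matched: 8

8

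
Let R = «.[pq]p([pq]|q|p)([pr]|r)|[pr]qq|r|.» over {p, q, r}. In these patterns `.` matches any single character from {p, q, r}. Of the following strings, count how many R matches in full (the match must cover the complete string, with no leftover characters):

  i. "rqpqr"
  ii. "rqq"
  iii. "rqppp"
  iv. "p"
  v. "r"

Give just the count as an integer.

5

i → match
ii → match
iii → match
iv → match
v → match
Total matched: 5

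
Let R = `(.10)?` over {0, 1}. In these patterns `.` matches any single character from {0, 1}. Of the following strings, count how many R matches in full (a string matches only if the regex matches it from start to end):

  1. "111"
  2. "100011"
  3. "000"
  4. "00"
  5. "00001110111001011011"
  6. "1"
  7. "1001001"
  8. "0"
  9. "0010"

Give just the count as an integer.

1 → no match
2 → no match
3 → no match
4 → no match
5 → no match
6 → no match
7 → no match
8 → no match
9 → no match
Total matched: 0

0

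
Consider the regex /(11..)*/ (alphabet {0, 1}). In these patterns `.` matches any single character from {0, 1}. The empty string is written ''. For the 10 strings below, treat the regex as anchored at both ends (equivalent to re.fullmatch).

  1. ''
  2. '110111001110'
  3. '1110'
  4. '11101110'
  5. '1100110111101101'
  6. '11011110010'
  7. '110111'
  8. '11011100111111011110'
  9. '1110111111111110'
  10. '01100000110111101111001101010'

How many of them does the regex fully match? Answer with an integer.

1. '' → match
2. '110111001110' → match
3. '1110' → match
4. '11101110' → match
5 → match
6. '11011110010' → no match
7. '110111' → no match
8 → match
9 → match
10 → no match
Total matched: 7

7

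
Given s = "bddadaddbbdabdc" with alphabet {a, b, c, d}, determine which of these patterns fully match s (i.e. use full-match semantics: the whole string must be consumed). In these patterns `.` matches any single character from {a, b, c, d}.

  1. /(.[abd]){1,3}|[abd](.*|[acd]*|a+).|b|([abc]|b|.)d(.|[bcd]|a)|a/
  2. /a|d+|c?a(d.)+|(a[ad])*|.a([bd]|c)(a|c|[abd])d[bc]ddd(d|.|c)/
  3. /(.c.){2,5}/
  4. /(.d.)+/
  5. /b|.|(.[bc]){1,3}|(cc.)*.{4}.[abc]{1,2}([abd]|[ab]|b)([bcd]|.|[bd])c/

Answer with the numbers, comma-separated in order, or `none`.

1, 4

1 → match
2 → no match
3 → no match
4 → match
5 → no match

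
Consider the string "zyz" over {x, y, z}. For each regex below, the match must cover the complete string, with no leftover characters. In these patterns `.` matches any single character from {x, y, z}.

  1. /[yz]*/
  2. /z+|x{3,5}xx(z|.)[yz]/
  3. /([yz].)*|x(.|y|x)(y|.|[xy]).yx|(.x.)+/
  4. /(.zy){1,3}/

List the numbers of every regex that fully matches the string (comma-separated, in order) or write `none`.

1 → match
2 → no match
3 → no match
4 → no match — must end with "zy"

1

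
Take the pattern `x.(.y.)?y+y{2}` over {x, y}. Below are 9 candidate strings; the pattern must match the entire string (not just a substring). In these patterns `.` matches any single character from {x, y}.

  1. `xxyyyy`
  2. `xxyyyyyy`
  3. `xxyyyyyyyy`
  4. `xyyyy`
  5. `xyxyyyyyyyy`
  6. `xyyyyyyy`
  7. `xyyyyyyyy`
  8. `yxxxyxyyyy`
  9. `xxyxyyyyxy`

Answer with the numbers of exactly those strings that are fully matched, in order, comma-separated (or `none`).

1. `xxyyyy` → match
2. `xxyyyyyy` → match
3. `xxyyyyyyyy` → match
4. `xyyyy` → match
5. `xyxyyyyyyyy` → match
6. `xyyyyyyy` → match
7. `xyyyyyyyy` → match
8. `yxxxyxyyyy` → no match — must start with `x`
9. `xxyxyyyyxy` → no match

1, 2, 3, 4, 5, 6, 7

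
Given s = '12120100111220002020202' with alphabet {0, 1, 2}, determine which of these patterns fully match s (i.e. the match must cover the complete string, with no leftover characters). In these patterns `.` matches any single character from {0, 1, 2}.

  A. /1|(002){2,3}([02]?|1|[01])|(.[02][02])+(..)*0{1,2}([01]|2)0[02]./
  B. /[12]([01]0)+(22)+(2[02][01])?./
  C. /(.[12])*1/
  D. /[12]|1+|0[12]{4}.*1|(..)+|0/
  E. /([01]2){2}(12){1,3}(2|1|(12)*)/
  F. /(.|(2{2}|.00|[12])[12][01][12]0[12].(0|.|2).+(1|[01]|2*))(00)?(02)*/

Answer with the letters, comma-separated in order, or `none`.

F

A → no match
B → no match
C → no match — must end with '1'
D → no match
E → no match
F → match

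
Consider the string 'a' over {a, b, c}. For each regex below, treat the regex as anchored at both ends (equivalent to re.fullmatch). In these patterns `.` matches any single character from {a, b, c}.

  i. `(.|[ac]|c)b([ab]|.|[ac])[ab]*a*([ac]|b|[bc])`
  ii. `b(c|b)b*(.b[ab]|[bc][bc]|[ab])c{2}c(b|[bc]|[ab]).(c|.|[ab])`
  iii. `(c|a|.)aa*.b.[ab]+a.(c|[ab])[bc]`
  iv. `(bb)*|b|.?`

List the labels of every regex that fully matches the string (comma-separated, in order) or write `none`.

iv

i → no match
ii → no match — must start with 'b'
iii → no match
iv → match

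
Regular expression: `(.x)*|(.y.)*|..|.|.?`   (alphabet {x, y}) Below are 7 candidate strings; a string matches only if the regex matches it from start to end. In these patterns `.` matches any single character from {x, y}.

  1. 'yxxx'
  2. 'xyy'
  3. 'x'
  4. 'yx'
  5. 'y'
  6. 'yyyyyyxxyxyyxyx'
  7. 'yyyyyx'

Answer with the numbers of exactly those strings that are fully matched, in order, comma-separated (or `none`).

1, 2, 3, 4, 5, 7

1 → match
2 → match
3 → match
4 → match
5 → match
6 → no match
7 → match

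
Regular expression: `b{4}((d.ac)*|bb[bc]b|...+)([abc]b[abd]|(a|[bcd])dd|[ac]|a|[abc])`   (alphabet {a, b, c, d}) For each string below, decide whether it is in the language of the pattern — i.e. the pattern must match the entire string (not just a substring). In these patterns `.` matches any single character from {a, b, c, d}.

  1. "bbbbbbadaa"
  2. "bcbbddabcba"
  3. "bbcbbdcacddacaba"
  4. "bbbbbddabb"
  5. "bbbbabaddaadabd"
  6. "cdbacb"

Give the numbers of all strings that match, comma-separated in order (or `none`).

1, 4, 5

1 → match
2 → no match
3 → no match
4 → match
5 → match
6 → no match — must start with "b"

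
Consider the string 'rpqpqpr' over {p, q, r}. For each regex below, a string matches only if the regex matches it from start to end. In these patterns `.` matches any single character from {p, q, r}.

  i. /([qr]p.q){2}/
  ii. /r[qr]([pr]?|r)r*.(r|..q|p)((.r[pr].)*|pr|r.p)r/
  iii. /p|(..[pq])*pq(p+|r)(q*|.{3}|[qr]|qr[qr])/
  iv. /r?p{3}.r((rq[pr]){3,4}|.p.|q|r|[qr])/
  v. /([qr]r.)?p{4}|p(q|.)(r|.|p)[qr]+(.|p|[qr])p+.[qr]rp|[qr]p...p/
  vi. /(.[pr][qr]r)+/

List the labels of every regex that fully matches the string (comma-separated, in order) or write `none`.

iii

i → no match — must end with 'q'
ii → no match
iii → match
iv → no match
v → no match
vi → no match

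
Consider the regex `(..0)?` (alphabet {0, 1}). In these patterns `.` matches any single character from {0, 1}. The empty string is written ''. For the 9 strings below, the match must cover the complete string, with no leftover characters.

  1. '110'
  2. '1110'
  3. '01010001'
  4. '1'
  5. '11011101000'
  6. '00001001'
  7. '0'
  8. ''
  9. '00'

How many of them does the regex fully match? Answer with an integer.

1 → match
2 → no match
3 → no match
4 → no match
5 → no match
6 → no match
7 → no match
8 → match
9 → no match
Total matched: 2

2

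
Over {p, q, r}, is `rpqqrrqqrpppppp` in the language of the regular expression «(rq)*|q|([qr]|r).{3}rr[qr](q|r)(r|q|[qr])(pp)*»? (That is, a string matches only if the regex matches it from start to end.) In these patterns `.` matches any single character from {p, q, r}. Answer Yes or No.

Yes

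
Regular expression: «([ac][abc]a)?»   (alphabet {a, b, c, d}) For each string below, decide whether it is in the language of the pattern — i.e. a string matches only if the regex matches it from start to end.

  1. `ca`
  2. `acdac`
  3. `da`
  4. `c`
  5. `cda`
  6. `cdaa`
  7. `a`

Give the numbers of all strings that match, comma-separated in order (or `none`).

1 → no match
2 → no match
3 → no match
4 → no match
5 → no match
6 → no match
7 → no match

none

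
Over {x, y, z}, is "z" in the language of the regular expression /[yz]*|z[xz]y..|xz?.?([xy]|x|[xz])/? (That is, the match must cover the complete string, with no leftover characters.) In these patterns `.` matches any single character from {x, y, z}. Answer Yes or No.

Yes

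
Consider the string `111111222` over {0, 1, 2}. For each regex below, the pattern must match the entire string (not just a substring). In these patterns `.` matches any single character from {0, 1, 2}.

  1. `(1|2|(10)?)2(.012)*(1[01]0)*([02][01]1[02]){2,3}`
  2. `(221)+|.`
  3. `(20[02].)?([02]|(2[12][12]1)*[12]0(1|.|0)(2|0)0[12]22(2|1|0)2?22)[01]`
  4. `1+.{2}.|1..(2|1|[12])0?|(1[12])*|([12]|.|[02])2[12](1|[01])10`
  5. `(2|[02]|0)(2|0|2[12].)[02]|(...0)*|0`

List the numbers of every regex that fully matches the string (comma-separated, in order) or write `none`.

4

1 → no match
2 → no match
3 → no match
4 → match
5 → no match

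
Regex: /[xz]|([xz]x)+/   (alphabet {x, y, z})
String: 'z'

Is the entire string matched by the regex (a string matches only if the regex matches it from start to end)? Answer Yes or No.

Yes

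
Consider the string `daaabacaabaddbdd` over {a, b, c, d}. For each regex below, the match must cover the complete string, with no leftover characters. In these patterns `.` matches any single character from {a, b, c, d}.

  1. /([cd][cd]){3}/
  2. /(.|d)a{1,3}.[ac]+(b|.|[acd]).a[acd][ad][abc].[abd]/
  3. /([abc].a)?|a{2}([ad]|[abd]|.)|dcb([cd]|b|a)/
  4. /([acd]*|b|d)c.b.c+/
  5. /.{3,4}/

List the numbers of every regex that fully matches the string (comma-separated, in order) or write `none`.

1 → no match
2 → match
3 → no match
4 → no match — must end with `c`
5 → no match

2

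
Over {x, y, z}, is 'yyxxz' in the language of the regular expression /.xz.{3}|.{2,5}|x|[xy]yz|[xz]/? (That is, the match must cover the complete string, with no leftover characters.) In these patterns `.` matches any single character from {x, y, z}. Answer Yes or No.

Yes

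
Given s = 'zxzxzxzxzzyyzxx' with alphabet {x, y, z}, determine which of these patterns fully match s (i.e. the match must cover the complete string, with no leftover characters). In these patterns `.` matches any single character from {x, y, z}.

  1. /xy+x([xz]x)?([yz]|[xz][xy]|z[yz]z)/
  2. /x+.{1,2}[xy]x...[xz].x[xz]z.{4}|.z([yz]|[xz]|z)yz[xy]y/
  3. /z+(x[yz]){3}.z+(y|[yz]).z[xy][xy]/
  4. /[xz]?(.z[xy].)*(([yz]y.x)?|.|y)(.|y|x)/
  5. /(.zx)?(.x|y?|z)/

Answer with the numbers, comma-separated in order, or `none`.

1 → no match — must start with 'xy'
2 → no match
3 → match
4 → no match
5 → no match

3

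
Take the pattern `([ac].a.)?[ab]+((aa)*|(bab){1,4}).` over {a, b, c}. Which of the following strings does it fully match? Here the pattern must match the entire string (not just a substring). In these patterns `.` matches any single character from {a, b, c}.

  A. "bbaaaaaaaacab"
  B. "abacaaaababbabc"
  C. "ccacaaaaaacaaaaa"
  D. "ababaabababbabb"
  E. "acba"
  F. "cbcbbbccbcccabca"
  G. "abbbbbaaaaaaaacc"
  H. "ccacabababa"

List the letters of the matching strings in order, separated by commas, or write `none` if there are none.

A → no match
B → match
C → no match
D → match
E → no match
F → no match
G → no match
H → match

B, D, H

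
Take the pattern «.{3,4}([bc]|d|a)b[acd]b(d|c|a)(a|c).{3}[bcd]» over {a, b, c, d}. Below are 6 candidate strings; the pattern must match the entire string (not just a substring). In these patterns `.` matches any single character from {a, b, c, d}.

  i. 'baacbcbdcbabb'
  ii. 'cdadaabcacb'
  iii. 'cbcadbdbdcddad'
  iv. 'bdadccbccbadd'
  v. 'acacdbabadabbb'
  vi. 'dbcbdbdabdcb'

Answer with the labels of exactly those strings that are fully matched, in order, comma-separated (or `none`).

i → match
ii → no match
iii → match
iv → no match
v → no match
vi → no match

i, iii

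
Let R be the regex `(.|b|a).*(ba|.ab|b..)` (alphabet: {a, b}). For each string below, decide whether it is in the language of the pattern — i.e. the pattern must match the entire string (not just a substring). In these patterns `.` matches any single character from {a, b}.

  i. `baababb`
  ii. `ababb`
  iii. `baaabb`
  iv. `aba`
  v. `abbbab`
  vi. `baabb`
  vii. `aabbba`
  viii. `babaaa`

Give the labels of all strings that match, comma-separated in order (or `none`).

i. `baababb` → no match
ii. `ababb` → no match
iii. `baaabb` → no match
iv. `aba` → match
v. `abbbab` → match
vi. `baabb` → no match
vii. `aabbba` → match
viii. `babaaa` → no match

iv, v, vii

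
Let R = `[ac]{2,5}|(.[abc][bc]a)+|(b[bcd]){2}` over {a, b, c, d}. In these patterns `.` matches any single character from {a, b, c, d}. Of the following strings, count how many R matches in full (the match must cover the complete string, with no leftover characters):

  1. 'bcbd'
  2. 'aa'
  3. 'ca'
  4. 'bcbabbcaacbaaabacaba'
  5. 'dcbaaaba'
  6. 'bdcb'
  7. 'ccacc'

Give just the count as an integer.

1 → match
2 → match
3 → match
4 → match
5 → match
6 → no match
7 → match
Total matched: 6

6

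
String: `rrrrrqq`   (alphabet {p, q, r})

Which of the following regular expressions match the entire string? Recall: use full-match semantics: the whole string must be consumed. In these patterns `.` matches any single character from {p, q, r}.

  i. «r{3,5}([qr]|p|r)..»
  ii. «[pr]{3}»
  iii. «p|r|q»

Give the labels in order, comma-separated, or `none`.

i

i → match
ii → no match
iii → no match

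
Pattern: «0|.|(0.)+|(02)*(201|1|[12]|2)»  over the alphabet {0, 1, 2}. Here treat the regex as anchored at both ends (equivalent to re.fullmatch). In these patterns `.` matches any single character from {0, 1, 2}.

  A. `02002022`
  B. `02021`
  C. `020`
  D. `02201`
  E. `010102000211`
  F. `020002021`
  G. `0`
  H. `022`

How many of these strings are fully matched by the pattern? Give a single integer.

4

A → no match
B → match
C → no match
D → match
E → no match
F → no match
G → match
H → match
Total matched: 4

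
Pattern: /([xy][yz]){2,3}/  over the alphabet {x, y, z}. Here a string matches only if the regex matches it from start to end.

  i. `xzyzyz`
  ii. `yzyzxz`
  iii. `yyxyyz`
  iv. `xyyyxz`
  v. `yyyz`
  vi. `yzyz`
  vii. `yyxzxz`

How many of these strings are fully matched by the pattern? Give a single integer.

7

i → match
ii → match
iii → match
iv → match
v → match
vi → match
vii → match
Total matched: 7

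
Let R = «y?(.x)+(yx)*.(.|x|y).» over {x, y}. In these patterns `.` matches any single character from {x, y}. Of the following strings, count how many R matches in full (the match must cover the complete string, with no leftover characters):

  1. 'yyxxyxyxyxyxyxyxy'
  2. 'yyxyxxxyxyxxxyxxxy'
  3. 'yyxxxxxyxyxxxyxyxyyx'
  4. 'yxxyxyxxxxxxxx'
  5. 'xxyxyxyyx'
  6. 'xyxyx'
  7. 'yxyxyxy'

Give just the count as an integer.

1 → no match
2 → match
3 → match
4 → match
5. 'xxyxyxyyx' → match
6. 'xyxyx' → no match
7. 'yxyxyxy' → match
Total matched: 5

5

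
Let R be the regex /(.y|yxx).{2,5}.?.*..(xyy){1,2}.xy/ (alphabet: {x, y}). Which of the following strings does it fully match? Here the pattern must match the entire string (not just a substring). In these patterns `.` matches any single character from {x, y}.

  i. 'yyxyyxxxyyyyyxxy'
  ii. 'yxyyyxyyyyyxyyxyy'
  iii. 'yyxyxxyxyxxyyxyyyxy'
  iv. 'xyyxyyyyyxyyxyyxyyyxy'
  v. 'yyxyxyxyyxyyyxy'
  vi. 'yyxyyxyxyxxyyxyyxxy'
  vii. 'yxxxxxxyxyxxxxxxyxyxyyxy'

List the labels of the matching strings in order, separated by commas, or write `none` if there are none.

i → no match
ii → no match — must end with 'xy'
iii → match
iv → match
v → match
vi → match
vii → no match

iii, iv, v, vi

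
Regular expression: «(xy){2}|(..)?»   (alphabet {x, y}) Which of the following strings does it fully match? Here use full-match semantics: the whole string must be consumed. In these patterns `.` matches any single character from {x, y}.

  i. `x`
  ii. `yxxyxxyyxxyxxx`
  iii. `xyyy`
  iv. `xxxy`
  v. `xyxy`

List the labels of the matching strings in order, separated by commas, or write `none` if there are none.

v

i → no match
ii → no match
iii → no match
iv → no match
v → match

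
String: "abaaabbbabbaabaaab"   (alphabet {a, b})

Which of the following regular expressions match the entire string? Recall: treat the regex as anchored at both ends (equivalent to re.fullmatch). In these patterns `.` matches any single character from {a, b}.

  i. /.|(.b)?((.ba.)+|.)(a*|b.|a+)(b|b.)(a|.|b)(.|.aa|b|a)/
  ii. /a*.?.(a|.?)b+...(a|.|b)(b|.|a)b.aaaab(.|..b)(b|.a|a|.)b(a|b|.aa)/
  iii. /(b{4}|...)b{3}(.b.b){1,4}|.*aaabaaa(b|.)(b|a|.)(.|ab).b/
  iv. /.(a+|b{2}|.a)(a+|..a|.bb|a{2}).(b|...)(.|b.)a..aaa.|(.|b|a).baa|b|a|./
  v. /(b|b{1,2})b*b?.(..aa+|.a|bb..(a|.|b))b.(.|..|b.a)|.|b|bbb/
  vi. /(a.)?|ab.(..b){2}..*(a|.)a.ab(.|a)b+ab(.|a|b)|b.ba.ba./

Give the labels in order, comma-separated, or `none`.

iv

i → no match
ii → no match
iii → no match
iv → match
v → no match
vi → no match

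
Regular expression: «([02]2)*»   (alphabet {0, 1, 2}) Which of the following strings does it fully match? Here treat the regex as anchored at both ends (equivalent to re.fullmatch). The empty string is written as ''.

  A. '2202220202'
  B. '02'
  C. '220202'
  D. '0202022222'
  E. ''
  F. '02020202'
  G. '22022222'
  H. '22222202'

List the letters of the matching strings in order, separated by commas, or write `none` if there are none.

A, B, C, D, E, F, G, H

A → match
B → match
C → match
D → match
E → match
F → match
G → match
H → match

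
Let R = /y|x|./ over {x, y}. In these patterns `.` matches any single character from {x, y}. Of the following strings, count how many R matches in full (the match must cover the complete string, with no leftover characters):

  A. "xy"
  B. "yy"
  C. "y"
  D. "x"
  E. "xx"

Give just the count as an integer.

2

A → no match
B → no match
C → match
D → match
E → no match
Total matched: 2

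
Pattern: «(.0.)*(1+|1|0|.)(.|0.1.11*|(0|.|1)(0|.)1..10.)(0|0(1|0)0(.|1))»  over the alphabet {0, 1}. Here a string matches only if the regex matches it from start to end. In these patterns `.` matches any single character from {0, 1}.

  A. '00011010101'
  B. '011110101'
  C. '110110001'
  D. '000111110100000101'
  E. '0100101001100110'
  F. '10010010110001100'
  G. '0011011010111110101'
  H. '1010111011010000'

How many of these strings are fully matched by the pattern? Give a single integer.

1

A → no match
B → no match
C → no match
D → no match
E → no match
F → no match
G → no match
H → match
Total matched: 1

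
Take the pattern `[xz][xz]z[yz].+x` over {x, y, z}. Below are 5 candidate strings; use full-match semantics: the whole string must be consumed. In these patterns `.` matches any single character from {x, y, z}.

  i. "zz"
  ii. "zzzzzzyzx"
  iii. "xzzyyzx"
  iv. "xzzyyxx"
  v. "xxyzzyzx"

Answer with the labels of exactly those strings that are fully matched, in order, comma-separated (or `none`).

ii, iii, iv

i. "zz" → no match — must end with "x"
ii. "zzzzzzyzx" → match
iii. "xzzyyzx" → match
iv. "xzzyyxx" → match
v. "xxyzzyzx" → no match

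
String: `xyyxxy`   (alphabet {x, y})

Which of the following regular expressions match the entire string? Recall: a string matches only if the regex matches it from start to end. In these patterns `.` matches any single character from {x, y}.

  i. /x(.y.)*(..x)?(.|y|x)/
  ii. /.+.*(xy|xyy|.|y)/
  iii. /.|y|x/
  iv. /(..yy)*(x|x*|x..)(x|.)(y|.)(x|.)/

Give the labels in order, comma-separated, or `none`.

ii, iv

i → no match
ii → match
iii → no match
iv → match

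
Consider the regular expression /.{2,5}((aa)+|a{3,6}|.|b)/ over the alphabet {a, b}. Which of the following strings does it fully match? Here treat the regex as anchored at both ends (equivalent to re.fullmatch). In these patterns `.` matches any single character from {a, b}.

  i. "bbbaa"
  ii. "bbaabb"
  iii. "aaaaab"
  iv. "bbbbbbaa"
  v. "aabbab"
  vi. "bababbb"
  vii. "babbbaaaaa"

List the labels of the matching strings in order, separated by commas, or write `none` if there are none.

i → match
ii → match
iii → match
iv → no match
v → match
vi → no match
vii → match

i, ii, iii, v, vii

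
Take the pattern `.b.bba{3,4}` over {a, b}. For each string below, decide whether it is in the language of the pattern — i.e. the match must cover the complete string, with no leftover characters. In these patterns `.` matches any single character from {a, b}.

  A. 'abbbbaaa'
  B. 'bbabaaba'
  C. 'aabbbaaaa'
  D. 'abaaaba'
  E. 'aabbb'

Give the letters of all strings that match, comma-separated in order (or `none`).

A → match
B → no match
C → no match
D → no match
E → no match — must end with 'a'

A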